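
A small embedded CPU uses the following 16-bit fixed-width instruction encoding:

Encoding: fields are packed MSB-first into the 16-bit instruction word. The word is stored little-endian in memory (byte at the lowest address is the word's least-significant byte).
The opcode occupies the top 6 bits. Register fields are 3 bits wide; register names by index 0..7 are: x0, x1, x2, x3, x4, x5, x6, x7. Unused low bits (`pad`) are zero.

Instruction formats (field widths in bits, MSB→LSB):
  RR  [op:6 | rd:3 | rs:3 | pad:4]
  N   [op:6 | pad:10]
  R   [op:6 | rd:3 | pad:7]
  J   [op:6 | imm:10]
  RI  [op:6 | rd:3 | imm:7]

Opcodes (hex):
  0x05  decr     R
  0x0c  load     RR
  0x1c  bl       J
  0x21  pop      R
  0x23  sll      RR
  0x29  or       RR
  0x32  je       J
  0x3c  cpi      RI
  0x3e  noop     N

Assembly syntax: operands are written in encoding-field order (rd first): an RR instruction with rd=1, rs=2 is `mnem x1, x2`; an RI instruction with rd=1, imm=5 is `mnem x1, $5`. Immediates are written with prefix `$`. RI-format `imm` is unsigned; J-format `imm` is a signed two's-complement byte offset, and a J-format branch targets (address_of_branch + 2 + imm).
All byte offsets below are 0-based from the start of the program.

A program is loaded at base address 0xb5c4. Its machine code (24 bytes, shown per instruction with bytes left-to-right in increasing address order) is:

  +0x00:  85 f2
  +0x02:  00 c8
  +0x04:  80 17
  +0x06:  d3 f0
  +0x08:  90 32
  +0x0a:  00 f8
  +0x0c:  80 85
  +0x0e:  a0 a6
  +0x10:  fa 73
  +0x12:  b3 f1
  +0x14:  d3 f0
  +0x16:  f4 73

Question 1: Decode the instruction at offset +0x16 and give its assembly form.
off 0x16: read f4 73 as little → 0x73f4
  opcode bits[15:10]=0x1c: bl/J
  imm: (w>>0)&0x3ff=0x3f4 (s10→-12) → $-12

bl $-12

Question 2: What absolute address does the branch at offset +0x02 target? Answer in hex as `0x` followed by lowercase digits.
0xb5c8

@+02  little-endian(00 c8) = 0xc800
  opcode bits[15:10]=0x32: je/J
  [9:0] imm=0 = $0
  target = base 0xb5c4 + off 0x02 + 2 + imm 0 = 0xb5c8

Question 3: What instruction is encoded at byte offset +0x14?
+0x14: d3 f0 ⇒ word 0xf0d3 (little)
  op=0xf0d3>>10=0x3c ⇒ cpi (RI)
  rd@[9:7]=0x1 ⇒ x1
  imm@[6:0]=0x53 ⇒ $83

cpi x1, $83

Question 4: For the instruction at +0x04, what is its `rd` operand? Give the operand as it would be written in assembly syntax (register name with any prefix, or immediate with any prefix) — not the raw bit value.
x7

[04] 80 17 → 0x1780
  opcode bits[15:10]=0x5: decr/R
  [9:7] rd=7 = x7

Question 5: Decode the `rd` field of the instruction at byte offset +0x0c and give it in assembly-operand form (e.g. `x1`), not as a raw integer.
+0x0c: 80 85 ⇒ word 0x8580 (little)
  top 6b → 0x21 → pop [R]
  rd@[9:7]=0x3 ⇒ x3

x3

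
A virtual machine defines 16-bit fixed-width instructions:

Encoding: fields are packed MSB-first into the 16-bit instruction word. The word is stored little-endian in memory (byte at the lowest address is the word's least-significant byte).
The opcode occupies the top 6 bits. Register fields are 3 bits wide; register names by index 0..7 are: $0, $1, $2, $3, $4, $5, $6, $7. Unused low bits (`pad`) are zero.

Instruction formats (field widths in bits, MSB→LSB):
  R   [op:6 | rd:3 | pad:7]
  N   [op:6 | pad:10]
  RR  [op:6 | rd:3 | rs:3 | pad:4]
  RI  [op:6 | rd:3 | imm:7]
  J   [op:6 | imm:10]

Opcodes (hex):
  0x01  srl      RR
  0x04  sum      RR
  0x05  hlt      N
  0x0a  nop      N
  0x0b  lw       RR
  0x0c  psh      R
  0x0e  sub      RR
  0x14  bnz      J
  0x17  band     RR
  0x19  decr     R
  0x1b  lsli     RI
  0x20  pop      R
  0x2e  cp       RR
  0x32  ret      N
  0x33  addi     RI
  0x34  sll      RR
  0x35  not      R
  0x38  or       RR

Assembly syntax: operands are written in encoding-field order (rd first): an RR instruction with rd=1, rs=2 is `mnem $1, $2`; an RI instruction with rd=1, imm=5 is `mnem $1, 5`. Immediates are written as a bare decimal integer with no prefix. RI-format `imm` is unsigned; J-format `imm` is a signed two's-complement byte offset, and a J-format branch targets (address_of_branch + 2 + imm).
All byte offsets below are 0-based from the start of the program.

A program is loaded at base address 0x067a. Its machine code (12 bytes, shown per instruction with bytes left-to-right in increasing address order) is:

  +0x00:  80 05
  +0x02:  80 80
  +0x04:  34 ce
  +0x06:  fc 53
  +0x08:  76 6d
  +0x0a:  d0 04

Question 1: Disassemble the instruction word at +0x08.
lsli $2, 118

[08] 76 6d → 0x6d76
  top 6b → 0x1b → lsli [RI]
  rd: (w>>7)&0x7=0x2 → $2
  imm: (w>>0)&0x7f=0x76 → 118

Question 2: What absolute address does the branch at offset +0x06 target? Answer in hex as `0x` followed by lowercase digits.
0x067e

[06] fc 53 → 0x53fc
  opcode bits[15:10]=0x14: bnz/J
  imm: (w>>0)&0x3ff=0x3fc (s10→-4) → -4
  target = base 0x067a + off 0x06 + 2 + imm -4 = 0x067e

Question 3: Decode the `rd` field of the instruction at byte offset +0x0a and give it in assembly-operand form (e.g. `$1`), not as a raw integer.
$1

[0a] d0 04 → 0x04d0
  top 6b → 0x1 → srl [RR]
  [9:7] rd=1 = $1
  [6:4] rs=5 = $5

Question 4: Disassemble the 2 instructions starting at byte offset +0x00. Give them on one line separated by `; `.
srl $3, $0; pop $1

@+00  little-endian(80 05) = 0x0580
  opcode bits[15:10]=0x1: srl/RR
  rd: (w>>7)&0x7=0x3 → $3
  rs: (w>>4)&0x7=0x0 → $0
@+02  little-endian(80 80) = 0x8080
  opcode bits[15:10]=0x20: pop/R
  rd: (w>>7)&0x7=0x1 → $1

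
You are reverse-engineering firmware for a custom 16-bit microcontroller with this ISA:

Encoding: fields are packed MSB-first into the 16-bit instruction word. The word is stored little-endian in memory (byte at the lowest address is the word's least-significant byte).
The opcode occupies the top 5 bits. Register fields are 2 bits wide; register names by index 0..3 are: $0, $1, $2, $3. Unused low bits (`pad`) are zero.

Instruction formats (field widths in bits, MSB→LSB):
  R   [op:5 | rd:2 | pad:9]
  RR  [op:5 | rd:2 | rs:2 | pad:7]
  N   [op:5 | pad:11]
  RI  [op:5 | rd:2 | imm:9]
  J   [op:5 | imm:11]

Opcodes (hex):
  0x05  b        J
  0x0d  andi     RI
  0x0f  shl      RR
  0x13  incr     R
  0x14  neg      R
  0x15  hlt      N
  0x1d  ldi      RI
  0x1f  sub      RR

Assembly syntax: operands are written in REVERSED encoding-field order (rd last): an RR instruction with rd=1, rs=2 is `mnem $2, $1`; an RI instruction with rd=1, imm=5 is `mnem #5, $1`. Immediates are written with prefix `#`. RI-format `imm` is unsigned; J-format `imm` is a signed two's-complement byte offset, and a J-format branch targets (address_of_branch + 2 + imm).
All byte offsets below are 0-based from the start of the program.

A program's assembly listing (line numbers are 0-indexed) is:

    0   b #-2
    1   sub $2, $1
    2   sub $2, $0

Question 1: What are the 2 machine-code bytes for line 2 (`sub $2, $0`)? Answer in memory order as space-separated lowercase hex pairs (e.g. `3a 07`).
00 f9

line 2 (sub): pack op=0x1f:5|rd=0:2|rs=2:2|pad=0:7 = 0xf900; little→ 00 f9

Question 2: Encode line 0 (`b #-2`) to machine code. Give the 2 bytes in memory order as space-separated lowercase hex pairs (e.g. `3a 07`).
line 0 (b): pack op=0x5:5|imm=-2:11 = 0x2ffe; little→ fe 2f

fe 2f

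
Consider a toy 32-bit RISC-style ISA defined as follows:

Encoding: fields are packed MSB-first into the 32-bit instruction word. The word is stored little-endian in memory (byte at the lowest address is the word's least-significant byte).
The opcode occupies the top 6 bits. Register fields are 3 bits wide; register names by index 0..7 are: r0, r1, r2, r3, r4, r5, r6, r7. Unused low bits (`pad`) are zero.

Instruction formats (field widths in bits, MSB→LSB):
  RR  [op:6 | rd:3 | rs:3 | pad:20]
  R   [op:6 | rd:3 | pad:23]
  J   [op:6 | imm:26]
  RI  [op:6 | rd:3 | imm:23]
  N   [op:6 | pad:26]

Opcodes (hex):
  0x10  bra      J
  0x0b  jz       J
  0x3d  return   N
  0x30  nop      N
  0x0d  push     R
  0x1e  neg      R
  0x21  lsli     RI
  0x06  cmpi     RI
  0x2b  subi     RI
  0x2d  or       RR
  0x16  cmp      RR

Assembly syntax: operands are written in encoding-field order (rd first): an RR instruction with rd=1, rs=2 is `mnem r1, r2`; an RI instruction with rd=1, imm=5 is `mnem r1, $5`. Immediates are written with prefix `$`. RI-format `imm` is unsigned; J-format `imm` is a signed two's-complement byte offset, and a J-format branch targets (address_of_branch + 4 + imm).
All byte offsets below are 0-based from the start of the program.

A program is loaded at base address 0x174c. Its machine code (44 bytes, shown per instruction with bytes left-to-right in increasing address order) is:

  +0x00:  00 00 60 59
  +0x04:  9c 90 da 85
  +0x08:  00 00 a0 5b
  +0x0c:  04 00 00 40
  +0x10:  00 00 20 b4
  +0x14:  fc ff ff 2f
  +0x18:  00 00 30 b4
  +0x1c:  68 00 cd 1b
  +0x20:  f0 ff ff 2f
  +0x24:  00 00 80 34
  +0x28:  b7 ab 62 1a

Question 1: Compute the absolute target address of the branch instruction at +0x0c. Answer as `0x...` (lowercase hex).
0x1760

@+0c  little-endian(04 00 00 40) = 0x40000004
  op=0x40000004>>26=0x10 ⇒ bra (J)
  [25:0] imm=4 = $4
  target = base 0x174c + off 0x0c + 4 + imm 4 = 0x1760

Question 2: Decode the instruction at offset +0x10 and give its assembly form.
[10] 00 00 20 b4 → 0xb4200000
  op=0xb4200000>>26=0x2d ⇒ or (RR)
  rd@[25:23]=0x0 ⇒ r0
  rs@[22:20]=0x2 ⇒ r2

or r0, r2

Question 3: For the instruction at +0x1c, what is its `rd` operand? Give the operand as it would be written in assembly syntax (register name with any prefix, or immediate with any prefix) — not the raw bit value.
[1c] 68 00 cd 1b → 0x1bcd0068
  op=0x1bcd0068>>26=0x6 ⇒ cmpi (RI)
  rd@[25:23]=0x7 ⇒ r7
  imm@[22:0]=0x4d0068 ⇒ $5046376

r7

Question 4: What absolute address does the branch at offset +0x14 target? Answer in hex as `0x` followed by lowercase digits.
0x1760

@+14  little-endian(fc ff ff 2f) = 0x2ffffffc
  top 6b → 0xb → jz [J]
  imm@[25:0]=0x3fffffc (s26→-4) ⇒ $-4
  target = base 0x174c + off 0x14 + 4 + imm -4 = 0x1760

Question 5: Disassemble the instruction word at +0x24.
push r1

@+24  little-endian(00 00 80 34) = 0x34800000
  op=0x34800000>>26=0xd ⇒ push (R)
  rd@[25:23]=0x1 ⇒ r1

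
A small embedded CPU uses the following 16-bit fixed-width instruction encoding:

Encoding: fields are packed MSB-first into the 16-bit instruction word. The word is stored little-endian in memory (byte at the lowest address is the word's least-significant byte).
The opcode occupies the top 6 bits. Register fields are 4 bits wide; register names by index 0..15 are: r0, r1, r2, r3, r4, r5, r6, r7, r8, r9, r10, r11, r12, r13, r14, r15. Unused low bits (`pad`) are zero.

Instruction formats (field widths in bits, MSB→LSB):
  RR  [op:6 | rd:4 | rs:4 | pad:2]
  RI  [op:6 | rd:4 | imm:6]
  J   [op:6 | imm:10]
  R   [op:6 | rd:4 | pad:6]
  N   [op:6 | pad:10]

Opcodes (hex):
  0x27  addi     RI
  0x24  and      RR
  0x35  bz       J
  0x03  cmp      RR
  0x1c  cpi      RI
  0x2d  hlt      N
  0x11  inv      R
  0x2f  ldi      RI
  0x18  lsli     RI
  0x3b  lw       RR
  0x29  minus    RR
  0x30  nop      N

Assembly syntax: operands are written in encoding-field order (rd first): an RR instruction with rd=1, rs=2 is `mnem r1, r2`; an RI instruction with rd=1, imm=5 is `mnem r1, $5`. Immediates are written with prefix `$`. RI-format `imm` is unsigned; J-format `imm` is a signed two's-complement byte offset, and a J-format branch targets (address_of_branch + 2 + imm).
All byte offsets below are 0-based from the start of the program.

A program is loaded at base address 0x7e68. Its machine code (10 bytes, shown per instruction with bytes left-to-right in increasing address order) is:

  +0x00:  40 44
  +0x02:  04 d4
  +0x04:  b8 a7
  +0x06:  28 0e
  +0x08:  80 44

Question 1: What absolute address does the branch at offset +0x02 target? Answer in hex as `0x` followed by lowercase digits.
0x7e70

off 0x02: read 04 d4 as little → 0xd404
  op=0xd404>>10=0x35 ⇒ bz (J)
  imm: (w>>0)&0x3ff=0x4 → $4
  target = base 0x7e68 + off 0x02 + 2 + imm 4 = 0x7e70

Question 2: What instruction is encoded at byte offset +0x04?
minus r14, r14

[04] b8 a7 → 0xa7b8
  op=0xa7b8>>10=0x29 ⇒ minus (RR)
  [9:6] rd=14 = r14
  [5:2] rs=14 = r14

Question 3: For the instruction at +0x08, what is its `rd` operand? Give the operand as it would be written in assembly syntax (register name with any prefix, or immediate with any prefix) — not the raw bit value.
r2

@+08  little-endian(80 44) = 0x4480
  top 6b → 0x11 → inv [R]
  rd@[9:6]=0x2 ⇒ r2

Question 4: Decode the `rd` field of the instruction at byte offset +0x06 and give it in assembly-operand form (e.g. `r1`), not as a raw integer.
+0x06: 28 0e ⇒ word 0x0e28 (little)
  op=0x0e28>>10=0x3 ⇒ cmp (RR)
  rd@[9:6]=0x8 ⇒ r8
  rs@[5:2]=0xa ⇒ r10

r8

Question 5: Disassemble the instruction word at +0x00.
@+00  little-endian(40 44) = 0x4440
  opcode bits[15:10]=0x11: inv/R
  rd: (w>>6)&0xf=0x1 → r1

inv r1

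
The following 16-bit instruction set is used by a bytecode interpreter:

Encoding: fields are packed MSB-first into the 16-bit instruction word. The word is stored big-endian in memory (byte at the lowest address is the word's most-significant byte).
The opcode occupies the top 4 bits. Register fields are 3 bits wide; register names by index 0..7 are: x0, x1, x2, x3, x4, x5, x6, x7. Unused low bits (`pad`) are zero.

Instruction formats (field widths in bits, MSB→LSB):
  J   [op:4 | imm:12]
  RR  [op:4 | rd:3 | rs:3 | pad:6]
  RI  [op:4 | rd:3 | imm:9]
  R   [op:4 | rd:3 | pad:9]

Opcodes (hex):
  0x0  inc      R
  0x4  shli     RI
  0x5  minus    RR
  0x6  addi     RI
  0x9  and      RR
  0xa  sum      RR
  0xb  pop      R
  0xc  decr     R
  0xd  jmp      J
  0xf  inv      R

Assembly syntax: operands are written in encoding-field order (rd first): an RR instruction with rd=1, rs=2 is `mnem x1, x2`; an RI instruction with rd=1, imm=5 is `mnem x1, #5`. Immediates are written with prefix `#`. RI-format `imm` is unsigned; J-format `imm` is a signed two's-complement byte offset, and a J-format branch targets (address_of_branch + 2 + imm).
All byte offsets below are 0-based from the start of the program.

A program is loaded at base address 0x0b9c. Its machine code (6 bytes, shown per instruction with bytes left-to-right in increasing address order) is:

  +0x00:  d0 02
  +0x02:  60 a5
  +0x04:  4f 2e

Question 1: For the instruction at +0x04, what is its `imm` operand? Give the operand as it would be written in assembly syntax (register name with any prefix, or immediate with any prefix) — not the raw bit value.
[04] 4f 2e → 0x4f2e
  op=0x4f2e>>12=0x4 ⇒ shli (RI)
  [11:9] rd=7 = x7
  [8:0] imm=302 = #302

#302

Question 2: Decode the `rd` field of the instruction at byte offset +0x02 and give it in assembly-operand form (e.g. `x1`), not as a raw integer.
x0

off 0x02: read 60 a5 as big → 0x60a5
  op=0x60a5>>12=0x6 ⇒ addi (RI)
  [11:9] rd=0 = x0
  [8:0] imm=165 = #165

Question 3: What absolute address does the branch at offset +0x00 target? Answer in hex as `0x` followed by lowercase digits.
0x0ba0

off 0x00: read d0 02 as big → 0xd002
  opcode bits[15:12]=0xd: jmp/J
  imm@[11:0]=0x2 ⇒ #2
  target = base 0x0b9c + off 0x00 + 2 + imm 2 = 0x0ba0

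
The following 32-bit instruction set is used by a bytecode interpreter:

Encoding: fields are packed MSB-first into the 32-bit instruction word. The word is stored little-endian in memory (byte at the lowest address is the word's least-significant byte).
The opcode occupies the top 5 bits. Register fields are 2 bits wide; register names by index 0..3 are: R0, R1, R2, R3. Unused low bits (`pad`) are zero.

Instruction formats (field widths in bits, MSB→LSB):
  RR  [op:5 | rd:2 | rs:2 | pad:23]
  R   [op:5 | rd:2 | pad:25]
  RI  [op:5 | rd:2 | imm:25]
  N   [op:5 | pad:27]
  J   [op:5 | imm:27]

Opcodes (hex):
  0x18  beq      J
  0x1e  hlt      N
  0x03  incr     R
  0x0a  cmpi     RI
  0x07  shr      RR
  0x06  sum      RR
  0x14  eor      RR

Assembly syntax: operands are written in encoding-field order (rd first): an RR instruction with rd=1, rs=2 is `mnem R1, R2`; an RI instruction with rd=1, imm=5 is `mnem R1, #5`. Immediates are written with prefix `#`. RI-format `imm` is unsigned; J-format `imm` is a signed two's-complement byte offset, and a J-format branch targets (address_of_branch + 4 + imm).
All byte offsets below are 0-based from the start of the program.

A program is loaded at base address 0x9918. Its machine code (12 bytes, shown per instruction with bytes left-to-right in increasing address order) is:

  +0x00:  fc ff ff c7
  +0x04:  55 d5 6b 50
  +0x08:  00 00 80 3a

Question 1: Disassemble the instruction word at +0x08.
[08] 00 00 80 3a → 0x3a800000
  top 5b → 0x7 → shr [RR]
  [26:25] rd=1 = R1
  [24:23] rs=1 = R1

shr R1, R1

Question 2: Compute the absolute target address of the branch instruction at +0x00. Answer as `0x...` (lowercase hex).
[00] fc ff ff c7 → 0xc7fffffc
  top 5b → 0x18 → beq [J]
  imm: (w>>0)&0x7ffffff=0x7fffffc (s27→-4) → #-4
  target = base 0x9918 + off 0x00 + 4 + imm -4 = 0x9918

0x9918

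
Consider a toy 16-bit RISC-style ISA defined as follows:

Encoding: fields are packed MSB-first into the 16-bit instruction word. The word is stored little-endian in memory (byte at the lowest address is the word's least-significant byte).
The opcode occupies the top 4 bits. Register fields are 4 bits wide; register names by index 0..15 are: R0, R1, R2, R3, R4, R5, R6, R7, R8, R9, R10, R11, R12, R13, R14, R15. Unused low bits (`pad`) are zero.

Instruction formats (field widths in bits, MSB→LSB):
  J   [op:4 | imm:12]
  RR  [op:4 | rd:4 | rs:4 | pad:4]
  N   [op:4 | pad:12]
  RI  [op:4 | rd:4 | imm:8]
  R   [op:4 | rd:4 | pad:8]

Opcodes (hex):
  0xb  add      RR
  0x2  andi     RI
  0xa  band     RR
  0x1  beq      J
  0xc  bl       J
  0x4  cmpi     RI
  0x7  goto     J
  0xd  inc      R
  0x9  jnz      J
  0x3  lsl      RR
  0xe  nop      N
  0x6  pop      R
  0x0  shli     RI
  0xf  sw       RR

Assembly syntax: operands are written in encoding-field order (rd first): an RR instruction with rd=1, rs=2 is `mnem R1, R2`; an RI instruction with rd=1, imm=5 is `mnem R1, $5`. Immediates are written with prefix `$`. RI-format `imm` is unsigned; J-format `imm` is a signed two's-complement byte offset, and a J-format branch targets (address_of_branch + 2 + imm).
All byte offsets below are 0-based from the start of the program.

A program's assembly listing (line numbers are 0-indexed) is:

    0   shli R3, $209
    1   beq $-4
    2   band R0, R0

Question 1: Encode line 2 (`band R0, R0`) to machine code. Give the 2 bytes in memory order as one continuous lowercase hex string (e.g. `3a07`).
line 2 (band): pack op=0xa:4|rd=0:4|rs=0:4|pad=0:4 = 0xa000; little→ 00 a0

00a0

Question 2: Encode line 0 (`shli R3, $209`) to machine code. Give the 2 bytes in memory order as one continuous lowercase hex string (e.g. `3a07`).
d103

0. shli fields op=0x0:4|rd=3:4|imm=209:8 → word 03d1h → d1 03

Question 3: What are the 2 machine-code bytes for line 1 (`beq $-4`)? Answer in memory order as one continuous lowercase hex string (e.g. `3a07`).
fc1f

1. beq fields op=0x1:4|imm=-4:12 → word 1ffch → fc 1f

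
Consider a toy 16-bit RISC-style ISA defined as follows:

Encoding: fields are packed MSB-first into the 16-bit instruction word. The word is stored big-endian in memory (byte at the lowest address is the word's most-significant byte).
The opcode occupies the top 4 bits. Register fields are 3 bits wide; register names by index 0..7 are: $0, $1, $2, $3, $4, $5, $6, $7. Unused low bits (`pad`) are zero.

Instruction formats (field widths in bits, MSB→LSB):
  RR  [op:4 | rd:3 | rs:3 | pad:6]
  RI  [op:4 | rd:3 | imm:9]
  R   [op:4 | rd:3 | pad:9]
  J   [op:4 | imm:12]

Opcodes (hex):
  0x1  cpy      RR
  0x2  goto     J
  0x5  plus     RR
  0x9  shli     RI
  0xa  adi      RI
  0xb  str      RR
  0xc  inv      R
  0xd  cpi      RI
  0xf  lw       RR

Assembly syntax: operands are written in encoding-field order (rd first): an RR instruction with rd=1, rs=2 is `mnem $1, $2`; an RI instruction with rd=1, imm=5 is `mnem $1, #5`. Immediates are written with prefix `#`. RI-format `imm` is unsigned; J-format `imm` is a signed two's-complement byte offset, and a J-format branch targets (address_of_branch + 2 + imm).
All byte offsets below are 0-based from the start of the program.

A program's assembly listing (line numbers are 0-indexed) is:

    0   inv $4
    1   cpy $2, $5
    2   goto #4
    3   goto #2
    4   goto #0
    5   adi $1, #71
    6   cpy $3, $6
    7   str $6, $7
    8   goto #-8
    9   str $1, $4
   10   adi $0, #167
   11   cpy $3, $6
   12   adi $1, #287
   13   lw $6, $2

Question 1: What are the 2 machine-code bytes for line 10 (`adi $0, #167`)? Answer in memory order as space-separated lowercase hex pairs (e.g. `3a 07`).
a0 a7

L10: adi op=0xa:4|rd=0:3|imm=167:9 ⇒ 0xa0a7 ⇒ big a0 a7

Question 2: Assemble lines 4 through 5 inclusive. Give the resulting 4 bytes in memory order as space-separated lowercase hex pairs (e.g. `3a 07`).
20 00 a2 47

line 4 (goto): pack op=0x2:4|imm=0:12 = 0x2000; big→ 20 00
line 5 (adi): pack op=0xa:4|rd=1:3|imm=71:9 = 0xa247; big→ a2 47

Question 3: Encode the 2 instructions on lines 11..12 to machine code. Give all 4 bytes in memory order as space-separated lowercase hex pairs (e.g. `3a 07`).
17 80 a3 1f

11. cpy fields op=0x1:4|rd=3:3|rs=6:3|pad=0:6 → word 1780h → 17 80
12. adi fields op=0xa:4|rd=1:3|imm=287:9 → word a31fh → a3 1f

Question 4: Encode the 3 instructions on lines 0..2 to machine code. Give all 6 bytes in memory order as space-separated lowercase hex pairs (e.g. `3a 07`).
c8 00 15 40 20 04

0. inv fields op=0xc:4|rd=4:3|pad=0:9 → word c800h → c8 00
1. cpy fields op=0x1:4|rd=2:3|rs=5:3|pad=0:6 → word 1540h → 15 40
2. goto fields op=0x2:4|imm=4:12 → word 2004h → 20 04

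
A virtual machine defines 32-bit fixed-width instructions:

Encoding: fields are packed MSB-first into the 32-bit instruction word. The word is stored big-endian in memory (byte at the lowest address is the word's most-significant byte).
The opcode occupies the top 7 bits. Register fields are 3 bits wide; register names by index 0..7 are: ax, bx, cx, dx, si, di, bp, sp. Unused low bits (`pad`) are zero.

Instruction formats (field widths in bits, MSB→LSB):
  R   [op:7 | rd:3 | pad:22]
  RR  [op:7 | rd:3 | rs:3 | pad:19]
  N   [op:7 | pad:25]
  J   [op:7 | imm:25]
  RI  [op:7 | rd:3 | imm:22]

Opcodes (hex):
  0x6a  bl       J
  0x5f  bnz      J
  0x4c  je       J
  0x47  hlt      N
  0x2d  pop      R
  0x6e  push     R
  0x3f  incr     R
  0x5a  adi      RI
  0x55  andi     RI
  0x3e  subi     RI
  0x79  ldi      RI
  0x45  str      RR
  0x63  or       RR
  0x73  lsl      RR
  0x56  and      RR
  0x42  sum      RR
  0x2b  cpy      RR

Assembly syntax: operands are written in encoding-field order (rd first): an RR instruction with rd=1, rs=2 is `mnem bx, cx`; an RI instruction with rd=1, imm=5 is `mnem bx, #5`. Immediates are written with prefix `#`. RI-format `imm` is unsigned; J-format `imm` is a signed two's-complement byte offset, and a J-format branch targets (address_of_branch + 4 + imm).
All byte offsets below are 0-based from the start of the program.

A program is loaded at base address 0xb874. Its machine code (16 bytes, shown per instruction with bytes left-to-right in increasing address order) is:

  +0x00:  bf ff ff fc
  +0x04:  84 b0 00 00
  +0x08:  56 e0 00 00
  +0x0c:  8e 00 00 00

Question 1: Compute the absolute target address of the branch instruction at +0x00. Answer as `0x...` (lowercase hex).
off 0x00: read bf ff ff fc as big → 0xbffffffc
  top 7b → 0x5f → bnz [J]
  imm: (w>>0)&0x1ffffff=0x1fffffc (s25→-4) → #-4
  target = base 0xb874 + off 0x00 + 4 + imm -4 = 0xb874

0xb874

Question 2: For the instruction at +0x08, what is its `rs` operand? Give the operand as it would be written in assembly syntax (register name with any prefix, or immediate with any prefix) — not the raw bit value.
si

[08] 56 e0 00 00 → 0x56e00000
  op=0x56e00000>>25=0x2b ⇒ cpy (RR)
  rd@[24:22]=0x3 ⇒ dx
  rs@[21:19]=0x4 ⇒ si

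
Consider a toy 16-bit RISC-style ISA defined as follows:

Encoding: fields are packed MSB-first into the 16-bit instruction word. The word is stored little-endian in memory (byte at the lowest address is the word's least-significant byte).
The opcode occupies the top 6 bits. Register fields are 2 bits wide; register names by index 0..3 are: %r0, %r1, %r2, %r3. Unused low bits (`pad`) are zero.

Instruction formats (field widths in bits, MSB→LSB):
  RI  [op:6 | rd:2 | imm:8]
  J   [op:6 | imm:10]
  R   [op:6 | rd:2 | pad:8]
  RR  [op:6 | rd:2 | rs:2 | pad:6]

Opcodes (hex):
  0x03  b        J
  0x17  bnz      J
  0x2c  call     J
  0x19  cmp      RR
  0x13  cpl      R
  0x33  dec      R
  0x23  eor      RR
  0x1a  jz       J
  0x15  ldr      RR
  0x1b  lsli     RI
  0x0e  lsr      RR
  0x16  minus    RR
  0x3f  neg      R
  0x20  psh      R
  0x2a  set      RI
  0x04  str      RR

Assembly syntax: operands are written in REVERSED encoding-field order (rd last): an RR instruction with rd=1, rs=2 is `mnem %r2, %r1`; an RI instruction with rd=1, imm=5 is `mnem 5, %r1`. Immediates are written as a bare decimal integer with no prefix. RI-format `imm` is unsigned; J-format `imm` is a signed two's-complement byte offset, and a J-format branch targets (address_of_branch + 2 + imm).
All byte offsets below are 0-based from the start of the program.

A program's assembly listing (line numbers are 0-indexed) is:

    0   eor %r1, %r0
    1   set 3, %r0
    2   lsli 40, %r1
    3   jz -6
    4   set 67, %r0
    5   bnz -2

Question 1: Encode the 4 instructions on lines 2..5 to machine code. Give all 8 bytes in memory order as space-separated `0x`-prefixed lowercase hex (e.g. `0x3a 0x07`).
2. lsli fields op=0x1b:6|rd=1:2|imm=40:8 → word 6d28h → 28 6d
3. jz fields op=0x1a:6|imm=-6:10 → word 6bfah → fa 6b
4. set fields op=0x2a:6|rd=0:2|imm=67:8 → word a843h → 43 a8
5. bnz fields op=0x17:6|imm=-2:10 → word 5ffeh → fe 5f

0x28 0x6d 0xfa 0x6b 0x43 0xa8 0xfe 0x5f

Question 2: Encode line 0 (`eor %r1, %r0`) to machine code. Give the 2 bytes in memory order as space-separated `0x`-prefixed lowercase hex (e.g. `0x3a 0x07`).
0x40 0x8c

line 0 (eor): pack op=0x23:6|rd=0:2|rs=1:2|pad=0:6 = 0x8c40; little→ 40 8c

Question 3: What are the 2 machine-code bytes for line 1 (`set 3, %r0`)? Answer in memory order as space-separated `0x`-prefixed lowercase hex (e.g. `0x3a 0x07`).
0x03 0xa8

L1: set op=0x2a:6|rd=0:2|imm=3:8 ⇒ 0xa803 ⇒ little 03 a8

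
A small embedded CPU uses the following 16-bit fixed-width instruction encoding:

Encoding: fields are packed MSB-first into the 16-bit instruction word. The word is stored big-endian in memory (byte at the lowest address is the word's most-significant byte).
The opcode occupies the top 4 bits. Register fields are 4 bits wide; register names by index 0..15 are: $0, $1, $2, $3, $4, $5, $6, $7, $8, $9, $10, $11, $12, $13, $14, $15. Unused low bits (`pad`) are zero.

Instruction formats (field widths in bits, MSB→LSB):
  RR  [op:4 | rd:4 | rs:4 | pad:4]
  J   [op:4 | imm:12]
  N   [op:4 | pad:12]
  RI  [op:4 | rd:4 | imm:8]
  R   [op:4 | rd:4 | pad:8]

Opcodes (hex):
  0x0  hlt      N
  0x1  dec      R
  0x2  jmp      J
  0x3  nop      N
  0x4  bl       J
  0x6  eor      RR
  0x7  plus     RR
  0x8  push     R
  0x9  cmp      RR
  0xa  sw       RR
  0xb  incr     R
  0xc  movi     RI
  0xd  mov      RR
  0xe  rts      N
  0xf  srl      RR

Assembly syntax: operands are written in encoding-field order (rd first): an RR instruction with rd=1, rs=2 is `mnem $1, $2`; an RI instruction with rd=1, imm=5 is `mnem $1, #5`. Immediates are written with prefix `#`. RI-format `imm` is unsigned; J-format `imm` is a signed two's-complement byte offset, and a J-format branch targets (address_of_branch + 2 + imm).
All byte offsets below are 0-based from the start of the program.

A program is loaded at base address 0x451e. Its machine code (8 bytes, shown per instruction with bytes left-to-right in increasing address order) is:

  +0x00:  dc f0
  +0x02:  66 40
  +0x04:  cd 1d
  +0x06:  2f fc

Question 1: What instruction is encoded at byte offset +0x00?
mov $12, $15

@+00  big-endian(dc f0) = 0xdcf0
  top 4b → 0xd → mov [RR]
  [11:8] rd=12 = $12
  [7:4] rs=15 = $15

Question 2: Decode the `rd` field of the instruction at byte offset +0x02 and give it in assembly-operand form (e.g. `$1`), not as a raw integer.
[02] 66 40 → 0x6640
  op=0x6640>>12=0x6 ⇒ eor (RR)
  rd@[11:8]=0x6 ⇒ $6
  rs@[7:4]=0x4 ⇒ $4

$6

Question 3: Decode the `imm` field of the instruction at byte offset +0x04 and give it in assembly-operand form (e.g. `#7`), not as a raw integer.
+0x04: cd 1d ⇒ word 0xcd1d (big)
  top 4b → 0xc → movi [RI]
  rd: (w>>8)&0xf=0xd → $13
  imm: (w>>0)&0xff=0x1d → #29

#29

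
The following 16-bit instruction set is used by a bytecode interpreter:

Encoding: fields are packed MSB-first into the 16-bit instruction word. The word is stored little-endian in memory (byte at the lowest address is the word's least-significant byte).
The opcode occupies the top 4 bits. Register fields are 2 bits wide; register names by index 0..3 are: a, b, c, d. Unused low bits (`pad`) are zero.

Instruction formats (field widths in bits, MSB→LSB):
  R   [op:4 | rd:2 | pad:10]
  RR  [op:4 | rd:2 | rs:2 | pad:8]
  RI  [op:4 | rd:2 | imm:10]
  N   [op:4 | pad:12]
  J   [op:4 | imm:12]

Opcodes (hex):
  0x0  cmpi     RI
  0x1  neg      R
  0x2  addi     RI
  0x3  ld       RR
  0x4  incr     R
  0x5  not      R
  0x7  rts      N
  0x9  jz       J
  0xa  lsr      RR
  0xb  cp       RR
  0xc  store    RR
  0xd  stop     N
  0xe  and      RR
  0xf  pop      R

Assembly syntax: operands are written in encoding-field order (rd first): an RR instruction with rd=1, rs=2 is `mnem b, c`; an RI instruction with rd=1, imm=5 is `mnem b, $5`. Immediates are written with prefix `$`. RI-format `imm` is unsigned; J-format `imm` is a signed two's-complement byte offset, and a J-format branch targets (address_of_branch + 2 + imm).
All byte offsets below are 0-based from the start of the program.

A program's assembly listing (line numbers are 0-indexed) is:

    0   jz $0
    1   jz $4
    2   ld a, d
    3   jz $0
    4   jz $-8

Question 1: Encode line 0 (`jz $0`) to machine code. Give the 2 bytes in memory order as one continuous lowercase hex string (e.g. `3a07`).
0090

L0: jz op=0x9:4|imm=0:12 ⇒ 0x9000 ⇒ little 00 90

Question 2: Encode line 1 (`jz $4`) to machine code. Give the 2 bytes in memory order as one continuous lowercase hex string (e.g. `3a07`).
line 1 (jz): pack op=0x9:4|imm=4:12 = 0x9004; little→ 04 90

0490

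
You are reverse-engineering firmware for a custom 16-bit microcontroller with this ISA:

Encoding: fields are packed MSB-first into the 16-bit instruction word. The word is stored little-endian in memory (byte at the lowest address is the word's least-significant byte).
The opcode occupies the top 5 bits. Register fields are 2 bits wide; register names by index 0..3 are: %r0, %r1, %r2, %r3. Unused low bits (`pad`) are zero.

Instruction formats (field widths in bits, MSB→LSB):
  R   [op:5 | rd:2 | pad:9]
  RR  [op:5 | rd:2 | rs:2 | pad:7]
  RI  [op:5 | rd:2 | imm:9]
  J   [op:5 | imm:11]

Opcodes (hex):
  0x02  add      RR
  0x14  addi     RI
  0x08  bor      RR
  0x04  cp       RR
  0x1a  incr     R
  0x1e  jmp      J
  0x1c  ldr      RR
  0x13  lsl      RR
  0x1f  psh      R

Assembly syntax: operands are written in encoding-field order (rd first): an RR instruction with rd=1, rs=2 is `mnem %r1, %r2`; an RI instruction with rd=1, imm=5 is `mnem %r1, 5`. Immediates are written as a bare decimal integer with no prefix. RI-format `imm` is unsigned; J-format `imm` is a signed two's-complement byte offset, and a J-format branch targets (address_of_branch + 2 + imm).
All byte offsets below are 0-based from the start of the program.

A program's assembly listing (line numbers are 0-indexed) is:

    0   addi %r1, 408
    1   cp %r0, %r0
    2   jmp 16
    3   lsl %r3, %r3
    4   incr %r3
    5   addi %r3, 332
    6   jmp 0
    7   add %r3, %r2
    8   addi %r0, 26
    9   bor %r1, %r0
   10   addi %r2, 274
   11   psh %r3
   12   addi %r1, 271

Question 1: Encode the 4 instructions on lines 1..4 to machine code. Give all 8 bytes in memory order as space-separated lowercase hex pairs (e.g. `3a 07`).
line 1 (cp): pack op=0x4:5|rd=0:2|rs=0:2|pad=0:7 = 0x2000; little→ 00 20
line 2 (jmp): pack op=0x1e:5|imm=16:11 = 0xf010; little→ 10 f0
line 3 (lsl): pack op=0x13:5|rd=3:2|rs=3:2|pad=0:7 = 0x9f80; little→ 80 9f
line 4 (incr): pack op=0x1a:5|rd=3:2|pad=0:9 = 0xd600; little→ 00 d6

00 20 10 f0 80 9f 00 d6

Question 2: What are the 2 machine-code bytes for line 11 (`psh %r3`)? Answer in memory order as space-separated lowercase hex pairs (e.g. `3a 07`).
11. psh fields op=0x1f:5|rd=3:2|pad=0:9 → word fe00h → 00 fe

00 fe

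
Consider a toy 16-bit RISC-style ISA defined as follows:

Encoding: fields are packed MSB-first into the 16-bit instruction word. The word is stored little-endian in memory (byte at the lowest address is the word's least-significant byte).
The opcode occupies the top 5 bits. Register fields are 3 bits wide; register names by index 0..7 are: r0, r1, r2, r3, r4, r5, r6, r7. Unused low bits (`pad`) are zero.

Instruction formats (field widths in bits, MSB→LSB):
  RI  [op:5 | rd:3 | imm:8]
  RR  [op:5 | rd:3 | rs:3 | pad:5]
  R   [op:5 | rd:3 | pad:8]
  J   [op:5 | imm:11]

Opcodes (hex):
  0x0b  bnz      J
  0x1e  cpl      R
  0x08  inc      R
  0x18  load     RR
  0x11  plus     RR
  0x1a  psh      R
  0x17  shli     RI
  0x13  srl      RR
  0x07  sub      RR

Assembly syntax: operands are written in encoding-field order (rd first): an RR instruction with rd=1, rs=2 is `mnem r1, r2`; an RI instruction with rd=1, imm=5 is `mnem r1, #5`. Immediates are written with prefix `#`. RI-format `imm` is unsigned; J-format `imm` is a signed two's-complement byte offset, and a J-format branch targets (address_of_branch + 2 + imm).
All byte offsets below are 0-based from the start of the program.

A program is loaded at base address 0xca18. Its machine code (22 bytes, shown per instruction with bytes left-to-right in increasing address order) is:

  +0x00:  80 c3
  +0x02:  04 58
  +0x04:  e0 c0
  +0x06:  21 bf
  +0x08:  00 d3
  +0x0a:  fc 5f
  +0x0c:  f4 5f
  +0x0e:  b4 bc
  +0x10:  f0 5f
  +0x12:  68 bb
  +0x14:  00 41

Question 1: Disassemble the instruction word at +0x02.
[02] 04 58 → 0x5804
  opcode bits[15:11]=0xb: bnz/J
  imm: (w>>0)&0x7ff=0x4 → #4

bnz #4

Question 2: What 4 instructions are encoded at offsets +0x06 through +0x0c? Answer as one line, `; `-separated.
[06] 21 bf → 0xbf21
  opcode bits[15:11]=0x17: shli/RI
  [10:8] rd=7 = r7
  [7:0] imm=33 = #33
[08] 00 d3 → 0xd300
  opcode bits[15:11]=0x1a: psh/R
  [10:8] rd=3 = r3
[0a] fc 5f → 0x5ffc
  opcode bits[15:11]=0xb: bnz/J
  [10:0] imm=2044 (s11→-4) = #-4
[0c] f4 5f → 0x5ff4
  opcode bits[15:11]=0xb: bnz/J
  [10:0] imm=2036 (s11→-12) = #-12

shli r7, #33; psh r3; bnz #-4; bnz #-12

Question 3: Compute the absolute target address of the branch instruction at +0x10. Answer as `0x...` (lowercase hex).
0xca1a

off 0x10: read f0 5f as little → 0x5ff0
  opcode bits[15:11]=0xb: bnz/J
  [10:0] imm=2032 (s11→-16) = #-16
  target = base 0xca18 + off 0x10 + 2 + imm -16 = 0xca1a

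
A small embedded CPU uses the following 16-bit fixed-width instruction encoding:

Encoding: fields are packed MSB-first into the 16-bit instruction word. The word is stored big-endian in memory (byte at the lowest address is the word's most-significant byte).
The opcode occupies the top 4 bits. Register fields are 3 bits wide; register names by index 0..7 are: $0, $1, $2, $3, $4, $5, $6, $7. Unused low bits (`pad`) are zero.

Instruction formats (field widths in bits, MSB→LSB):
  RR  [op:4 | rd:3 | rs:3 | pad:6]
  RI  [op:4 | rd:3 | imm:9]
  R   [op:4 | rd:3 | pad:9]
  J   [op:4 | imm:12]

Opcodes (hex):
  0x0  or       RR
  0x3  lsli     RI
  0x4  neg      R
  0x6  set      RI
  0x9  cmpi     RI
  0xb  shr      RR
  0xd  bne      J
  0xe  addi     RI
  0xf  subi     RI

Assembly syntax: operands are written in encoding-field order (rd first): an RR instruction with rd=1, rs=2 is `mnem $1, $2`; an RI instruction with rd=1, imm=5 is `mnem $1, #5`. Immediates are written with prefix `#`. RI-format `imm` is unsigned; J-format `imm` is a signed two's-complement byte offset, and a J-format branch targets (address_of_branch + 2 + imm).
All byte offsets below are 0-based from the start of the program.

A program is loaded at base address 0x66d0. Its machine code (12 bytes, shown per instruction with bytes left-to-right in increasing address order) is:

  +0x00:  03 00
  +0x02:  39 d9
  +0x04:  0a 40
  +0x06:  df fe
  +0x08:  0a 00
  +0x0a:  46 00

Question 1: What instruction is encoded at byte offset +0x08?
or $5, $0

@+08  big-endian(0a 00) = 0x0a00
  top 4b → 0x0 → or [RR]
  rd: (w>>9)&0x7=0x5 → $5
  rs: (w>>6)&0x7=0x0 → $0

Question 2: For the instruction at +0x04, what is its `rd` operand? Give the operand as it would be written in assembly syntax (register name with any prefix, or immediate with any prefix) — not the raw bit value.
off 0x04: read 0a 40 as big → 0x0a40
  opcode bits[15:12]=0x0: or/RR
  rd@[11:9]=0x5 ⇒ $5
  rs@[8:6]=0x1 ⇒ $1

$5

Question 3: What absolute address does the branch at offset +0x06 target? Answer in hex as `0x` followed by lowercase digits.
@+06  big-endian(df fe) = 0xdffe
  opcode bits[15:12]=0xd: bne/J
  [11:0] imm=4094 (s12→-2) = #-2
  target = base 0x66d0 + off 0x06 + 2 + imm -2 = 0x66d6

0x66d6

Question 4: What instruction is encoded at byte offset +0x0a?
off 0x0a: read 46 00 as big → 0x4600
  opcode bits[15:12]=0x4: neg/R
  rd: (w>>9)&0x7=0x3 → $3

neg $3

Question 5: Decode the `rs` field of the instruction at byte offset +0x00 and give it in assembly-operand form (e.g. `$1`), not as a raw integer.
$4

+0x00: 03 00 ⇒ word 0x0300 (big)
  top 4b → 0x0 → or [RR]
  [11:9] rd=1 = $1
  [8:6] rs=4 = $4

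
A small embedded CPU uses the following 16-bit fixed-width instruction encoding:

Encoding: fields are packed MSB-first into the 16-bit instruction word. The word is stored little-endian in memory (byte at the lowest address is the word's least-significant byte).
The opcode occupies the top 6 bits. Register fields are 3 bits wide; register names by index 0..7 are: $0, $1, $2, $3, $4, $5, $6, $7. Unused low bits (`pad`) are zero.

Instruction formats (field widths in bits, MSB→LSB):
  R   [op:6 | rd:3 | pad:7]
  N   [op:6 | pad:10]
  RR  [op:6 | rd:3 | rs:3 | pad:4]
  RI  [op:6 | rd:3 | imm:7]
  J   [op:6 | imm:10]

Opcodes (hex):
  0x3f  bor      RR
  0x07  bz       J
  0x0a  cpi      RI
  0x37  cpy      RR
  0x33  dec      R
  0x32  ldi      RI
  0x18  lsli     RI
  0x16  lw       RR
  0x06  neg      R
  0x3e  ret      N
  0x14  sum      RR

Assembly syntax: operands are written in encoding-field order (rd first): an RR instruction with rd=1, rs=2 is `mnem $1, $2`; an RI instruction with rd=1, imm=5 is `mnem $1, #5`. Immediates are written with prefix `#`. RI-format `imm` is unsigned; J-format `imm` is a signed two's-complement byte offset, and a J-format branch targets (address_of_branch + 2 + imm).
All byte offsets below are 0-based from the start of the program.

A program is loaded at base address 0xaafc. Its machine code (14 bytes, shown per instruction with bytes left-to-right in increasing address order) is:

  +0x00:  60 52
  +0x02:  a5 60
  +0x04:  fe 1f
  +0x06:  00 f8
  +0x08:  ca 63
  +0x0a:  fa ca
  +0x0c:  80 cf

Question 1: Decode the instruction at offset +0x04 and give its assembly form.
[04] fe 1f → 0x1ffe
  top 6b → 0x7 → bz [J]
  imm@[9:0]=0x3fe (s10→-2) ⇒ #-2

bz #-2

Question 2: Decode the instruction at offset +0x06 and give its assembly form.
ret

[06] 00 f8 → 0xf800
  opcode bits[15:10]=0x3e: ret/N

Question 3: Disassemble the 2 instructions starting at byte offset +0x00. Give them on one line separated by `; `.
sum $4, $6; lsli $1, #37

@+00  little-endian(60 52) = 0x5260
  op=0x5260>>10=0x14 ⇒ sum (RR)
  [9:7] rd=4 = $4
  [6:4] rs=6 = $6
@+02  little-endian(a5 60) = 0x60a5
  op=0x60a5>>10=0x18 ⇒ lsli (RI)
  [9:7] rd=1 = $1
  [6:0] imm=37 = #37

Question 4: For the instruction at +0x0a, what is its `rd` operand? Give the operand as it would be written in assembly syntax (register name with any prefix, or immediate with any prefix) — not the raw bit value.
$5

@+0a  little-endian(fa ca) = 0xcafa
  opcode bits[15:10]=0x32: ldi/RI
  rd@[9:7]=0x5 ⇒ $5
  imm@[6:0]=0x7a ⇒ #122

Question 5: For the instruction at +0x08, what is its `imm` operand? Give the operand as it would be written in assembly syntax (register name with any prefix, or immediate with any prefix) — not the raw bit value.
#74

[08] ca 63 → 0x63ca
  opcode bits[15:10]=0x18: lsli/RI
  rd@[9:7]=0x7 ⇒ $7
  imm@[6:0]=0x4a ⇒ #74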